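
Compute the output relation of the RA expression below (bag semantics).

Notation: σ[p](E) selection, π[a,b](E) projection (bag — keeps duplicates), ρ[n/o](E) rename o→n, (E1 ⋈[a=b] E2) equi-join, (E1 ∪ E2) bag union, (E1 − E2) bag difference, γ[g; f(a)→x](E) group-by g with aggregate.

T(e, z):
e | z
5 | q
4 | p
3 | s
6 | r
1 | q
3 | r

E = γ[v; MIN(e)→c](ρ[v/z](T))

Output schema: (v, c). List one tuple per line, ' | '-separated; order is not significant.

Per-node cardinality:
  T → 6
  ρ[v/z](T) → 6
  γ[v; MIN(e)→c](ρ[v/z](T)) → 4

== RESULT ==
v | c
p | 4
q | 1
r | 3
s | 3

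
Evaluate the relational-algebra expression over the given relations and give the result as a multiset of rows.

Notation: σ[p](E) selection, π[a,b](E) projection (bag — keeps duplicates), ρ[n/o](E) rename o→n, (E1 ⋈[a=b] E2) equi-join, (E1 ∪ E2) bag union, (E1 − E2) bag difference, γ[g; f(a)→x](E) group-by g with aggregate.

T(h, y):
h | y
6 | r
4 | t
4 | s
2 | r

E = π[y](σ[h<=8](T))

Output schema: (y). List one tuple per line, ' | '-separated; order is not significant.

Row counts bottom-up:
  T → 4
  σ[h<=8](T) → 4
  π[y](σ[h<=8](T)) → 4

== RESULT ==
y
r
r
s
t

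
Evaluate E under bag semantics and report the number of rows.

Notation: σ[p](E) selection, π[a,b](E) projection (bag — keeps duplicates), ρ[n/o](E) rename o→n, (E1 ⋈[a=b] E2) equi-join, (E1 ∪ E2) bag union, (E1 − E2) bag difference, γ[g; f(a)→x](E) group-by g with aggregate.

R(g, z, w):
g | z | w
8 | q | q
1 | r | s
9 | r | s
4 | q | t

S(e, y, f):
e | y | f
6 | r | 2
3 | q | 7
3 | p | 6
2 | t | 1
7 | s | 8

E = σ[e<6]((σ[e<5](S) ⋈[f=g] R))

Subexpression sizes:
  S → 5
  σ[e<5](S) → 3
  R → 4
  (σ[e<5](S) ⋈[f=g] R) → 1
  σ[e<6]((σ[e<5](S) ⋈[f=g] R)) → 1

|E| = 1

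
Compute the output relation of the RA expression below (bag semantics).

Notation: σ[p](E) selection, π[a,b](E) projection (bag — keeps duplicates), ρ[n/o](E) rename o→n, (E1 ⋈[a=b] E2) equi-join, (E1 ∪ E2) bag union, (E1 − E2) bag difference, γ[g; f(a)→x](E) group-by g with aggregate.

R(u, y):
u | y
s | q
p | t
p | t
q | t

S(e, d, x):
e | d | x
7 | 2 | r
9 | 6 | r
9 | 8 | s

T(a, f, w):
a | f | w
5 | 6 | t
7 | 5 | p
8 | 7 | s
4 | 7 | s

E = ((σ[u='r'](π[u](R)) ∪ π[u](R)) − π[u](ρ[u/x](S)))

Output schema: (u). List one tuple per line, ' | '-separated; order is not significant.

Stepwise |·|:
  R → 4
  π[u](R) → 4
  σ[u='r'](π[u](R)) → 0
  R → 4
  π[u](R) → 4
  (σ[u='r'](π[u](R)) ∪ π[u](R)) → 4
  S → 3
  ρ[u/x](S) → 3
  π[u](ρ[u/x](S)) → 3
  ((σ[u='r'](π[u](R)) ∪ π[u](R)) − π[u](ρ[u/x](S))) → 3

== RESULT ==
u
p
p
q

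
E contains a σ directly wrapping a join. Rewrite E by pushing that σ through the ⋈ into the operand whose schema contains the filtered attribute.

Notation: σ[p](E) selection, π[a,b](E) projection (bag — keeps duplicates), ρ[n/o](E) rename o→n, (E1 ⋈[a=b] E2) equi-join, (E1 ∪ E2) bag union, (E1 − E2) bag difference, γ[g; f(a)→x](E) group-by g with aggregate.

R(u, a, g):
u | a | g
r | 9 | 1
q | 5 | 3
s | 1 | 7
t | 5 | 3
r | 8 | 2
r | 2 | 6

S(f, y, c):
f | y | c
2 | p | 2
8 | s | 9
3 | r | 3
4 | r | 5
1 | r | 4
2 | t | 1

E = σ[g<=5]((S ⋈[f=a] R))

σ filters on g, owned by the right side.
E' = (S ⋈[f=a] σ[g<=5](R))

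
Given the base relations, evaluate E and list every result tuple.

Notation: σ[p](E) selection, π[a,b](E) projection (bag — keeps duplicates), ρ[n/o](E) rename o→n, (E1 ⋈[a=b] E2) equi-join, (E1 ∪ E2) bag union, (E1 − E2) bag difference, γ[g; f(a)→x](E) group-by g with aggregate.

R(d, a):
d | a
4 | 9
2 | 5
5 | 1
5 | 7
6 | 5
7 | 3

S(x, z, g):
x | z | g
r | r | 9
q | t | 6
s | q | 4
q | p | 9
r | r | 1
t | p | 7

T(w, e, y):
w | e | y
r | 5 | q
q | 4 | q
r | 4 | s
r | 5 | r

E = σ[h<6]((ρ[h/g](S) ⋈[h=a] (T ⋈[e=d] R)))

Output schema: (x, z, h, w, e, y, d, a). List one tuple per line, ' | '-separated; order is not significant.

Stepwise |·|:
  S → 6
  ρ[h/g](S) → 6
  T → 4
  R → 6
  (T ⋈[e=d] R) → 6
  (ρ[h/g](S) ⋈[h=a] (T ⋈[e=d] R)) → 8
  σ[h<6]((ρ[h/g](S) ⋈[h=a] (T ⋈[e=d] R))) → 2

== RESULT ==
x | z | h | w | e | y | d | a
r | r | 1 | r | 5 | q | 5 | 1
r | r | 1 | r | 5 | r | 5 | 1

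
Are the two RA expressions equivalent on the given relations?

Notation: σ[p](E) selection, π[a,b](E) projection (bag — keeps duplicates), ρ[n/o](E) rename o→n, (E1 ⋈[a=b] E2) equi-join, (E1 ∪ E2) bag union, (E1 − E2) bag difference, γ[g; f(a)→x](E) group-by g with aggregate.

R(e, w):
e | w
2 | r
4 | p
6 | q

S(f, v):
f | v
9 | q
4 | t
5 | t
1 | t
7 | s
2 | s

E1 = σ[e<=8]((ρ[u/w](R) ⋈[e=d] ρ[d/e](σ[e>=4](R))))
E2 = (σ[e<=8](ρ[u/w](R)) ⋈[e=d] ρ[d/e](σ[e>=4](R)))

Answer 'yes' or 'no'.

E1 stepwise |·|:
  R → 3
  ρ[u/w](R) → 3
  R → 3
  σ[e>=4](R) → 2
  ρ[d/e](σ[e>=4](R)) → 2
  (ρ[u/w](R) ⋈[e=d] ρ[d/e](σ[e>=4](R))) → 2
  σ[e<=8]((ρ[u/w](R) ⋈[e=d] ρ[d/e](σ[e>=4](R)))) → 2
E2 stepwise |·|:
  R → 3
  ρ[u/w](R) → 3
  σ[e<=8](ρ[u/w](R)) → 3
  R → 3
  σ[e>=4](R) → 2
  ρ[d/e](σ[e>=4](R)) → 2
  (σ[e<=8](ρ[u/w](R)) ⋈[e=d] ρ[d/e](σ[e>=4](R))) → 2

E1 and E2 produce the same multiset:
e | u | d | w
4 | p | 4 | p
6 | q | 6 | q

yes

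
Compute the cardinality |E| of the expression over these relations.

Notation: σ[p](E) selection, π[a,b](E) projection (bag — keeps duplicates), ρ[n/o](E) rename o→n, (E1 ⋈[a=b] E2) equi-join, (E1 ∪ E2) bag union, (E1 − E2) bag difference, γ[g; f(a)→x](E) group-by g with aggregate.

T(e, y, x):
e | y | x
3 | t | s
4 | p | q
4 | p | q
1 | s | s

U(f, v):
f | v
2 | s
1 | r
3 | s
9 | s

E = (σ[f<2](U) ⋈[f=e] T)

Stepwise |·|:
  U → 4
  σ[f<2](U) → 1
  T → 4
  (σ[f<2](U) ⋈[f=e] T) → 1

|E| = 1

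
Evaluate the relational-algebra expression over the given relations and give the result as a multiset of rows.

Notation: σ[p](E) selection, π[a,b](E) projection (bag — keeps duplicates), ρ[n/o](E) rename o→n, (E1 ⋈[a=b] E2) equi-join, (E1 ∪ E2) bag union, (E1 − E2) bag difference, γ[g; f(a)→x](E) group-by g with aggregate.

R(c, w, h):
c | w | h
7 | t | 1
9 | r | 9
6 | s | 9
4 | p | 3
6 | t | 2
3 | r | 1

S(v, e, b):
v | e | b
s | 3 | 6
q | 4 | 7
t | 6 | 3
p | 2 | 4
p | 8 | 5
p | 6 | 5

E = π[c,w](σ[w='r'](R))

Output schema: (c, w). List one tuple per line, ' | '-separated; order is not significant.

Stepwise |·|:
  R → 6
  σ[w='r'](R) → 2
  π[c,w](σ[w='r'](R)) → 2

== RESULT ==
c | w
3 | r
9 | r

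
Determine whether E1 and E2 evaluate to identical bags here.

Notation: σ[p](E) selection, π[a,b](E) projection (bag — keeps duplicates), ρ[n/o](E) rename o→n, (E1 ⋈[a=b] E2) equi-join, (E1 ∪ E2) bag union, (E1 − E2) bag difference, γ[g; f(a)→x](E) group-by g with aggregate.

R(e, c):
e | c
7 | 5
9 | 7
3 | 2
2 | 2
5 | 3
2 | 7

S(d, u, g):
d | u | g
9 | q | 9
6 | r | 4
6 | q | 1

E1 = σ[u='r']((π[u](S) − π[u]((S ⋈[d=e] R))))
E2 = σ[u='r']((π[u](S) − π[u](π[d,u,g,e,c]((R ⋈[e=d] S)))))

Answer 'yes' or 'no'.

E1 row counts bottom-up:
  S → 3
  π[u](S) → 3
  S → 3
  R → 6
  (S ⋈[d=e] R) → 1
  π[u]((S ⋈[d=e] R)) → 1
  (π[u](S) − π[u]((S ⋈[d=e] R))) → 2
  σ[u='r']((π[u](S) − π[u]((S ⋈[d=e] R)))) → 1
E2 row counts bottom-up:
  S → 3
  π[u](S) → 3
  R → 6
  S → 3
  (R ⋈[e=d] S) → 1
  π[d,u,g,e,c]((R ⋈[e=d] S)) → 1
  π[u](π[d,u,g,e,c]((R ⋈[e=d] S))) → 1
  (π[u](S) − π[u](π[d,u,g,e,c]((R ⋈[e=d] S)))) → 2
  σ[u='r']((π[u](S) − π[u](π[d,u,g,e,c]((R ⋈[e=d] S))))) → 1

E1 and E2 produce the same multiset:
u
r

yes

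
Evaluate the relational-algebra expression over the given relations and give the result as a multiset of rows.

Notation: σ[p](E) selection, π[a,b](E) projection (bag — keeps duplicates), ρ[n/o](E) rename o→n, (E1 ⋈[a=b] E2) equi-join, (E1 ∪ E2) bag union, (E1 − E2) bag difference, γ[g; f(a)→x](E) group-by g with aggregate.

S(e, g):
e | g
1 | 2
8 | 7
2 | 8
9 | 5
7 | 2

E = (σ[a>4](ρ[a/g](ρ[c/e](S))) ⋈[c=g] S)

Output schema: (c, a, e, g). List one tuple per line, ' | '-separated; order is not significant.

Stepwise |·|:
  S → 5
  ρ[c/e](S) → 5
  ρ[a/g](ρ[c/e](S)) → 5
  σ[a>4](ρ[a/g](ρ[c/e](S))) → 3
  S → 5
  (σ[a>4](ρ[a/g](ρ[c/e](S))) ⋈[c=g] S) → 3

== RESULT ==
c | a | e | g
2 | 8 | 1 | 2
2 | 8 | 7 | 2
8 | 7 | 2 | 8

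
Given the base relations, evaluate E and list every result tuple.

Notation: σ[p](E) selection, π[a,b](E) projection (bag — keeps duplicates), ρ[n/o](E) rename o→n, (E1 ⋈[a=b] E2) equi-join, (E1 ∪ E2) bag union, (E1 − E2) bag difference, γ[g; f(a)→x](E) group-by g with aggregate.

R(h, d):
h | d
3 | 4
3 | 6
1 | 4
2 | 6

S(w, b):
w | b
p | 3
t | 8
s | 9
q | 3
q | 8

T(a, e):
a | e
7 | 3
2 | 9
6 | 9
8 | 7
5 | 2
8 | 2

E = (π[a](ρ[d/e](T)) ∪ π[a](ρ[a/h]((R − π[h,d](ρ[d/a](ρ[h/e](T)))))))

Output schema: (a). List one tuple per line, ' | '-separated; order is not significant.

Row counts bottom-up:
  T → 6
  ρ[d/e](T) → 6
  π[a](ρ[d/e](T)) → 6
  R → 4
  T → 6
  ρ[h/e](T) → 6
  ρ[d/a](ρ[h/e](T)) → 6
  π[h,d](ρ[d/a](ρ[h/e](T))) → 6
  (R − π[h,d](ρ[d/a](ρ[h/e](T)))) → 4
  ρ[a/h]((R − π[h,d](ρ[d/a](ρ[h/e](T))))) → 4
  π[a](ρ[a/h]((R − π[h,d](ρ[d/a](ρ[h/e](T)))))) → 4
  (π[a](ρ[d/e](T)) ∪ π[a](ρ[a/h]((R − π[h,d](ρ[d/a](ρ[h/e](T))))))) → 10

== RESULT ==
a
1
2
2
3
3
5
6
7
8
8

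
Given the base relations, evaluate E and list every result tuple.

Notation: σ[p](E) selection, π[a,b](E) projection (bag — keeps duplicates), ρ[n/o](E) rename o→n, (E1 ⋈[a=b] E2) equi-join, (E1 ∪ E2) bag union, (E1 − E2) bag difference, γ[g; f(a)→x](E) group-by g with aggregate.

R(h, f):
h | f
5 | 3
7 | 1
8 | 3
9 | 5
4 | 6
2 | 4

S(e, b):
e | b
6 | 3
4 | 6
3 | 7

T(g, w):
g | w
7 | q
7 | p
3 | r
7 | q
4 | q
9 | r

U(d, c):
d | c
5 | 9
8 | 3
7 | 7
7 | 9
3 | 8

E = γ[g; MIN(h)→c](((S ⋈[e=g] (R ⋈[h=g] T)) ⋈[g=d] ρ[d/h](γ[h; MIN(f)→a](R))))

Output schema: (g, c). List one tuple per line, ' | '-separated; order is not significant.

Subexpression sizes:
  S → 3
  R → 6
  T → 6
  (R ⋈[h=g] T) → 5
  (S ⋈[e=g] (R ⋈[h=g] T)) → 1
  R → 6
  γ[h; MIN(f)→a](R) → 6
  ρ[d/h](γ[h; MIN(f)→a](R)) → 6
  ((S ⋈[e=g] (R ⋈[h=g] T)) ⋈[g=d] ρ[d/h](γ[h; MIN(f)→a](R))) → 1
  γ[g; MIN(h)→c](((S ⋈[e=g] (R ⋈[h=g] T)) ⋈[g=d] ρ[d/h](γ[h; MIN(f)→a](R)))) → 1

== RESULT ==
g | c
4 | 4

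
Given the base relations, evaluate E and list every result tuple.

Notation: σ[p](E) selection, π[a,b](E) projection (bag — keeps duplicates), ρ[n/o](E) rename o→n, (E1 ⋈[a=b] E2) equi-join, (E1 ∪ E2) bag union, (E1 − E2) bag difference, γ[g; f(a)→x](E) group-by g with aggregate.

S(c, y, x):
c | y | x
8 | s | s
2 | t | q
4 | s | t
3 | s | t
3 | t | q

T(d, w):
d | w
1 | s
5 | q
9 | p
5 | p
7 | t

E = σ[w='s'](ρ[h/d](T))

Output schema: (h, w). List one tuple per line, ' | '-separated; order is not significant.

Stepwise |·|:
  T → 5
  ρ[h/d](T) → 5
  σ[w='s'](ρ[h/d](T)) → 1

== RESULT ==
h | w
1 | s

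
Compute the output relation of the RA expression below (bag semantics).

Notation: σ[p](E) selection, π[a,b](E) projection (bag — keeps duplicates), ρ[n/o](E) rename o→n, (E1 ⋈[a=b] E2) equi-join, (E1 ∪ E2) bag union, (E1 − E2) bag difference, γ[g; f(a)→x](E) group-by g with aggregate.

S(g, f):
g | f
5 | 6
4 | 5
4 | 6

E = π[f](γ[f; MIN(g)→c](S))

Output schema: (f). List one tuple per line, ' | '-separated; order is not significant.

Per-node cardinality:
  S → 3
  γ[f; MIN(g)→c](S) → 2
  π[f](γ[f; MIN(g)→c](S)) → 2

== RESULT ==
f
5
6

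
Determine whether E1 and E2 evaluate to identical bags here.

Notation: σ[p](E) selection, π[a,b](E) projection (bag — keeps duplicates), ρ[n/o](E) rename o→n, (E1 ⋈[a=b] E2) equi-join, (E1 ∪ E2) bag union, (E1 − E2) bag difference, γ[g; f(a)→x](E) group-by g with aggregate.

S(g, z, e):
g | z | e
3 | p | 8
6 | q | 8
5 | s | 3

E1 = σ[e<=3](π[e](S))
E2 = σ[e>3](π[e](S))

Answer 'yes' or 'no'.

E1 subexpression sizes:
  S → 3
  π[e](S) → 3
  σ[e<=3](π[e](S)) → 1
E2 subexpression sizes:
  S → 3
  π[e](S) → 3
  σ[e>3](π[e](S)) → 2

E1 result:
e
3
E2 result:
e
8
8
Witness: (8,) appears 0× in E1 but 2× in E2.

no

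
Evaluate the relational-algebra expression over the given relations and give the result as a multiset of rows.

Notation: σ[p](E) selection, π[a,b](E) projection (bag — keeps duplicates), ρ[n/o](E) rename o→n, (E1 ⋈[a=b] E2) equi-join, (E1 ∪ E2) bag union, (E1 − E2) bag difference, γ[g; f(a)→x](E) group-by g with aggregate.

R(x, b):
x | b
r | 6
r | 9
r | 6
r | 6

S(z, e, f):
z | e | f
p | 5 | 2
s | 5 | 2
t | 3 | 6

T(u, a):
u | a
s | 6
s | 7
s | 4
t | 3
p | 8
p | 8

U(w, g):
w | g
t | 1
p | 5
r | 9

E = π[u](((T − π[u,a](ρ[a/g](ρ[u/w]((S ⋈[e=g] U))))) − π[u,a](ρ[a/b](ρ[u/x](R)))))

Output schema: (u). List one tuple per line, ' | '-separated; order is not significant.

Subexpression sizes:
  T → 6
  S → 3
  U → 3
  (S ⋈[e=g] U) → 2
  ρ[u/w]((S ⋈[e=g] U)) → 2
  ρ[a/g](ρ[u/w]((S ⋈[e=g] U))) → 2
  π[u,a](ρ[a/g](ρ[u/w]((S ⋈[e=g] U)))) → 2
  (T − π[u,a](ρ[a/g](ρ[u/w]((S ⋈[e=g] U))))) → 6
  R → 4
  ρ[u/x](R) → 4
  ρ[a/b](ρ[u/x](R)) → 4
  π[u,a](ρ[a/b](ρ[u/x](R))) → 4
  ((T − π[u,a](ρ[a/g](ρ[u/w]((S ⋈[e=g] U))))) − π[u,a](ρ[a/b](ρ[u/x](R)))) → 6
  π[u](((T − π[u,a](ρ[a/g](ρ[u/w]((S ⋈[e=g] U))))) − π[u,a](ρ[a/b](ρ[u/x](R))))) → 6

== RESULT ==
u
p
p
s
s
s
t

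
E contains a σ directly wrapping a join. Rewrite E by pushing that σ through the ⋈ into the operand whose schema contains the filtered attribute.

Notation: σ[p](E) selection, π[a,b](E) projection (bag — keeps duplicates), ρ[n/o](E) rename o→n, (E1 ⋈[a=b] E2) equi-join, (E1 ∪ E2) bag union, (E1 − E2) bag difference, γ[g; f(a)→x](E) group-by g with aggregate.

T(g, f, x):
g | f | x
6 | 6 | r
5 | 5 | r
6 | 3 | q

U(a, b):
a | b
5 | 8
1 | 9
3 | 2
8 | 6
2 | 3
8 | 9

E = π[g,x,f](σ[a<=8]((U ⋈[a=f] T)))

σ filters on a, owned by the left side.
E' = π[g,x,f]((σ[a<=8](U) ⋈[a=f] T))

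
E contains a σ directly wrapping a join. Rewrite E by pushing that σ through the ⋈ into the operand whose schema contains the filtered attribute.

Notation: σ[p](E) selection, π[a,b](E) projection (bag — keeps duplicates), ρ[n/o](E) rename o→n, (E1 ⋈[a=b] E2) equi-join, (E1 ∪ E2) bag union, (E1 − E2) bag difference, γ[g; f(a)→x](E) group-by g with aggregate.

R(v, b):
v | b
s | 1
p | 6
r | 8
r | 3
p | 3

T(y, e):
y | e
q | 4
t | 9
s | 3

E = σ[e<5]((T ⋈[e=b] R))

σ filters on e, owned by the left side.
E' = (σ[e<5](T) ⋈[e=b] R)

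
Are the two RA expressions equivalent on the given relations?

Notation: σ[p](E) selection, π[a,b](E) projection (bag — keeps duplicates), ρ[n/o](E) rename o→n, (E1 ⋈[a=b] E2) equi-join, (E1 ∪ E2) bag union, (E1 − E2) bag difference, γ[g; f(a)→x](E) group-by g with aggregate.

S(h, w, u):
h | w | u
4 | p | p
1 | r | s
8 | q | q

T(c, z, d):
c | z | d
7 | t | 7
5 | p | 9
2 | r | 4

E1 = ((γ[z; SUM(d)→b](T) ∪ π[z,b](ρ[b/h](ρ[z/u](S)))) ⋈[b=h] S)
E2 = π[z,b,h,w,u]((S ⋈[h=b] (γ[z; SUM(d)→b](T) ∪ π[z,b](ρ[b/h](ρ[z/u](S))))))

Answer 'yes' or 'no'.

E1 row counts bottom-up:
  T → 3
  γ[z; SUM(d)→b](T) → 3
  S → 3
  ρ[z/u](S) → 3
  ρ[b/h](ρ[z/u](S)) → 3
  π[z,b](ρ[b/h](ρ[z/u](S))) → 3
  (γ[z; SUM(d)→b](T) ∪ π[z,b](ρ[b/h](ρ[z/u](S)))) → 6
  S → 3
  ((γ[z; SUM(d)→b](T) ∪ π[z,b](ρ[b/h](ρ[z/u](S)))) ⋈[b=h] S) → 4
E2 row counts bottom-up:
  S → 3
  T → 3
  γ[z; SUM(d)→b](T) → 3
  S → 3
  ρ[z/u](S) → 3
  ρ[b/h](ρ[z/u](S)) → 3
  π[z,b](ρ[b/h](ρ[z/u](S))) → 3
  (γ[z; SUM(d)→b](T) ∪ π[z,b](ρ[b/h](ρ[z/u](S)))) → 6
  (S ⋈[h=b] (γ[z; SUM(d)→b](T) ∪ π[z,b](ρ[b/h](ρ[z/u](S))))) → 4
  π[z,b,h,w,u]((S ⋈[h=b] (γ[z; SUM(d)→b](T) ∪ π[z,b](ρ[b/h](ρ[z/u](S)))))) → 4

E1 and E2 produce the same multiset:
z | b | h | w | u
p | 4 | 4 | p | p
q | 8 | 8 | q | q
r | 4 | 4 | p | p
s | 1 | 1 | r | s

yes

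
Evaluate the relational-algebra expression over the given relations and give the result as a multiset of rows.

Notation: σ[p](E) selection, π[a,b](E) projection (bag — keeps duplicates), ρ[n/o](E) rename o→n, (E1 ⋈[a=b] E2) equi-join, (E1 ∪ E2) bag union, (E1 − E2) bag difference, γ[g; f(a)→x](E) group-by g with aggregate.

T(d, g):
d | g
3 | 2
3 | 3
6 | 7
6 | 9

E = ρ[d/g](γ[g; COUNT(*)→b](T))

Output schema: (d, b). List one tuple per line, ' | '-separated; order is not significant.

Row counts bottom-up:
  T → 4
  γ[g; COUNT(*)→b](T) → 4
  ρ[d/g](γ[g; COUNT(*)→b](T)) → 4

== RESULT ==
d | b
2 | 1
3 | 1
7 | 1
9 | 1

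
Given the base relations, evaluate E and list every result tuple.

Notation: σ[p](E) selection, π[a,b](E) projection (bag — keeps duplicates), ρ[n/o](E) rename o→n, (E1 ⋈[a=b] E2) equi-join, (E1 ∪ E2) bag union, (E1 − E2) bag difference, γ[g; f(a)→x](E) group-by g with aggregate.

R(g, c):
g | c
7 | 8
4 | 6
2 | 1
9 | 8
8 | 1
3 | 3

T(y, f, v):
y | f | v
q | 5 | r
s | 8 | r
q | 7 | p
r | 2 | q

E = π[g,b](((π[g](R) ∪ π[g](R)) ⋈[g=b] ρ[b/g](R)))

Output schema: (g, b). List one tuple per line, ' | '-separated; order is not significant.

Stepwise |·|:
  R → 6
  π[g](R) → 6
  R → 6
  π[g](R) → 6
  (π[g](R) ∪ π[g](R)) → 12
  R → 6
  ρ[b/g](R) → 6
  ((π[g](R) ∪ π[g](R)) ⋈[g=b] ρ[b/g](R)) → 12
  π[g,b](((π[g](R) ∪ π[g](R)) ⋈[g=b] ρ[b/g](R))) → 12

== RESULT ==
g | b
2 | 2
2 | 2
3 | 3
3 | 3
4 | 4
4 | 4
7 | 7
7 | 7
8 | 8
8 | 8
9 | 9
9 | 9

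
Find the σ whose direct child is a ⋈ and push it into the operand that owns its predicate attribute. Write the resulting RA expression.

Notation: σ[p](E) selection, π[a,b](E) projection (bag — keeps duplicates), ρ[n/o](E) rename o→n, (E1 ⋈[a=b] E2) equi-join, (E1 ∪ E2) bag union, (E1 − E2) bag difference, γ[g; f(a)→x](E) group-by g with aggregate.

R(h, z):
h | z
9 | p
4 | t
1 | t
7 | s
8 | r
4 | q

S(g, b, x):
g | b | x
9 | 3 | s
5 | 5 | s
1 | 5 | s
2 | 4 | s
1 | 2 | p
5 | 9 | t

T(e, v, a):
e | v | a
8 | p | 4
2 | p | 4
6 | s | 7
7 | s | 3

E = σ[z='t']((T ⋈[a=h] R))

σ filters on z, owned by the right side.
E' = (T ⋈[a=h] σ[z='t'](R))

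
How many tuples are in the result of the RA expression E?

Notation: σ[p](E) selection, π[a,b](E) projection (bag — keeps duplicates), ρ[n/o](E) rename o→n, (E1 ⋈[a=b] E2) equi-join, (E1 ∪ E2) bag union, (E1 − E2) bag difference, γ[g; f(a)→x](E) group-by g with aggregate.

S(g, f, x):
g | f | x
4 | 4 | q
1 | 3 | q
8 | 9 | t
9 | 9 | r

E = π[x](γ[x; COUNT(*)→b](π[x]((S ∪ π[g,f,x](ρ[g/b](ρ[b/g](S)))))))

Stepwise |·|:
  S → 4
  S → 4
  ρ[b/g](S) → 4
  ρ[g/b](ρ[b/g](S)) → 4
  π[g,f,x](ρ[g/b](ρ[b/g](S))) → 4
  (S ∪ π[g,f,x](ρ[g/b](ρ[b/g](S)))) → 8
  π[x]((S ∪ π[g,f,x](ρ[g/b](ρ[b/g](S))))) → 8
  γ[x; COUNT(*)→b](π[x]((S ∪ π[g,f,x](ρ[g/b](ρ[b/g](S)))))) → 3
  π[x](γ[x; COUNT(*)→b](π[x]((S ∪ π[g,f,x](ρ[g/b](ρ[b/g](S))))))) → 3

|E| = 3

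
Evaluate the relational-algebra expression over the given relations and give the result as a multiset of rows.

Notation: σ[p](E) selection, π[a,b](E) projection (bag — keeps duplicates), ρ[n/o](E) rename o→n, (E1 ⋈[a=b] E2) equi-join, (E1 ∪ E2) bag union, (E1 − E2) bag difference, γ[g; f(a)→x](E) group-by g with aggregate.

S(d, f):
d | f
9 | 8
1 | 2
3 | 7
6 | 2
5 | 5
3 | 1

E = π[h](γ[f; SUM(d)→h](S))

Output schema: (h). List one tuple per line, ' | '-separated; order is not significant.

Stepwise |·|:
  S → 6
  γ[f; SUM(d)→h](S) → 5
  π[h](γ[f; SUM(d)→h](S)) → 5

== RESULT ==
h
3
3
5
7
9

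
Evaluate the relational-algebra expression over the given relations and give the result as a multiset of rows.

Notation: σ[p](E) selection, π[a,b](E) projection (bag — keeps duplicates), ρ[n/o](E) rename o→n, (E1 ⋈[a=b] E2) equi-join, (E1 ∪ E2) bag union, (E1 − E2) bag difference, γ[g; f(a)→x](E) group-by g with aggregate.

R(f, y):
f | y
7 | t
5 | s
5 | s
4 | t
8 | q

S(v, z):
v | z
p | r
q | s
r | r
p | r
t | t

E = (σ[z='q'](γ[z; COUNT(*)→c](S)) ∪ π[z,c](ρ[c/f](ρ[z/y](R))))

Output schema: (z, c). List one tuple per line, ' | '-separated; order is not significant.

Per-node cardinality:
  S → 5
  γ[z; COUNT(*)→c](S) → 3
  σ[z='q'](γ[z; COUNT(*)→c](S)) → 0
  R → 5
  ρ[z/y](R) → 5
  ρ[c/f](ρ[z/y](R)) → 5
  π[z,c](ρ[c/f](ρ[z/y](R))) → 5
  (σ[z='q'](γ[z; COUNT(*)→c](S)) ∪ π[z,c](ρ[c/f](ρ[z/y](R)))) → 5

== RESULT ==
z | c
q | 8
s | 5
s | 5
t | 4
t | 7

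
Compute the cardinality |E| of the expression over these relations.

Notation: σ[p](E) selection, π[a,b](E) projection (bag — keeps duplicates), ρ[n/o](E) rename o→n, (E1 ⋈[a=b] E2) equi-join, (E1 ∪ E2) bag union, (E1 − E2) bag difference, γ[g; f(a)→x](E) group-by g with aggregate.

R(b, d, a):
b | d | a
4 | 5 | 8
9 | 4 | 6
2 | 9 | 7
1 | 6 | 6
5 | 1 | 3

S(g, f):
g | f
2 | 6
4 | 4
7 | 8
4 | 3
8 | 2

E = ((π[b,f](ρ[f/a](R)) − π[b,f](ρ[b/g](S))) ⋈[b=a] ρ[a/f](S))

Row counts bottom-up:
  R → 5
  ρ[f/a](R) → 5
  π[b,f](ρ[f/a](R)) → 5
  S → 5
  ρ[b/g](S) → 5
  π[b,f](ρ[b/g](S)) → 5
  (π[b,f](ρ[f/a](R)) − π[b,f](ρ[b/g](S))) → 5
  S → 5
  ρ[a/f](S) → 5
  ((π[b,f](ρ[f/a](R)) − π[b,f](ρ[b/g](S))) ⋈[b=a] ρ[a/f](S)) → 2

|E| = 2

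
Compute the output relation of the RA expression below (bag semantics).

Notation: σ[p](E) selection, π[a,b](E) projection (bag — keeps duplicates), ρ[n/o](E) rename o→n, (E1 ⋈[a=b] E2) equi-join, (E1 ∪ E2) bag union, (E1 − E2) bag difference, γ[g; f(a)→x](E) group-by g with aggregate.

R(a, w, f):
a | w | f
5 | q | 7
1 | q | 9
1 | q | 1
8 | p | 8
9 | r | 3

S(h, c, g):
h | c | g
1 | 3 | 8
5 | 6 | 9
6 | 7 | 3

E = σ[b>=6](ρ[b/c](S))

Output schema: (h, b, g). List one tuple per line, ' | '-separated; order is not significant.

Row counts bottom-up:
  S → 3
  ρ[b/c](S) → 3
  σ[b>=6](ρ[b/c](S)) → 2

== RESULT ==
h | b | g
5 | 6 | 9
6 | 7 | 3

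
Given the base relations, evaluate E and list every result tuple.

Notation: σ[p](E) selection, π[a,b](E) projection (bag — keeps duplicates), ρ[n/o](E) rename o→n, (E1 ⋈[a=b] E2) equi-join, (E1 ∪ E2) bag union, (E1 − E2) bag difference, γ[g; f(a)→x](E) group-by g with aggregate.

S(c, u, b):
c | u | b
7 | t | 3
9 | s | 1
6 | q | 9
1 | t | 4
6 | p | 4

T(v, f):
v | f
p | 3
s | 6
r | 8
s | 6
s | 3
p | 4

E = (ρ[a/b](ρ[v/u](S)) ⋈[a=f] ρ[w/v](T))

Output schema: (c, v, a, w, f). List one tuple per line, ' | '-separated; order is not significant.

Subexpression sizes:
  S → 5
  ρ[v/u](S) → 5
  ρ[a/b](ρ[v/u](S)) → 5
  T → 6
  ρ[w/v](T) → 6
  (ρ[a/b](ρ[v/u](S)) ⋈[a=f] ρ[w/v](T)) → 4

== RESULT ==
c | v | a | w | f
1 | t | 4 | p | 4
6 | p | 4 | p | 4
7 | t | 3 | p | 3
7 | t | 3 | s | 3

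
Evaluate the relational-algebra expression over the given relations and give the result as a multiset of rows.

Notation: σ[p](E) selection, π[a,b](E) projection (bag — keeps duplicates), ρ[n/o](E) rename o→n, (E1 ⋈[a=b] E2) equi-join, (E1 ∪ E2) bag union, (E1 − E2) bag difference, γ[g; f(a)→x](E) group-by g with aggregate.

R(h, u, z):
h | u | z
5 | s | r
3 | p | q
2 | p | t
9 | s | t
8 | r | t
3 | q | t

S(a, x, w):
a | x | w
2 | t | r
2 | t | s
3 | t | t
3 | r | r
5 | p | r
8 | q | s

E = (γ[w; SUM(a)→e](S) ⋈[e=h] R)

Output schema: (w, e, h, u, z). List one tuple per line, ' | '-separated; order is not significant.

Stepwise |·|:
  S → 6
  γ[w; SUM(a)→e](S) → 3
  R → 6
  (γ[w; SUM(a)→e](S) ⋈[e=h] R) → 2

== RESULT ==
w | e | h | u | z
t | 3 | 3 | p | q
t | 3 | 3 | q | t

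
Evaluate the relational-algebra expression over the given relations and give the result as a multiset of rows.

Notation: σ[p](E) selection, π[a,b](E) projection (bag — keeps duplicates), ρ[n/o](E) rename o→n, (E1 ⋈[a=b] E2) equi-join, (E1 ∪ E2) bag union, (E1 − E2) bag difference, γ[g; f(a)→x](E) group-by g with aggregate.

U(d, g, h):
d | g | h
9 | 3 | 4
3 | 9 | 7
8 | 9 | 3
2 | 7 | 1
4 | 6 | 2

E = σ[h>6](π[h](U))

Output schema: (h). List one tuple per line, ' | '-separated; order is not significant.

Stepwise |·|:
  U → 5
  π[h](U) → 5
  σ[h>6](π[h](U)) → 1

== RESULT ==
h
7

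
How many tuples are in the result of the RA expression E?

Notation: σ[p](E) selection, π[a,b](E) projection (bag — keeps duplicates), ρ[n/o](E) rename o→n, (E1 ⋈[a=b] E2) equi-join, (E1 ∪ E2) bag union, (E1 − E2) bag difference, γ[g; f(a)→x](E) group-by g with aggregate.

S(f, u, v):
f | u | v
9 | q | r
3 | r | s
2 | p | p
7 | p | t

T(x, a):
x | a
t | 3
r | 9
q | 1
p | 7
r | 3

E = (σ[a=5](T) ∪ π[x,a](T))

Per-node cardinality:
  T → 5
  σ[a=5](T) → 0
  T → 5
  π[x,a](T) → 5
  (σ[a=5](T) ∪ π[x,a](T)) → 5

|E| = 5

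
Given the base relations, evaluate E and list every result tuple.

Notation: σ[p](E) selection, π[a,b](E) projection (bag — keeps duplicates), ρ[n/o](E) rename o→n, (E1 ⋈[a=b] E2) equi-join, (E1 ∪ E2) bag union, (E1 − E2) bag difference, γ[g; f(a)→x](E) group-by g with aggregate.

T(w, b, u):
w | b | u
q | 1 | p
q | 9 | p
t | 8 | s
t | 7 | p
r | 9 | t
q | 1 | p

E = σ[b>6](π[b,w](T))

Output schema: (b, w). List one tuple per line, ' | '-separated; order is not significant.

Stepwise |·|:
  T → 6
  π[b,w](T) → 6
  σ[b>6](π[b,w](T)) → 4

== RESULT ==
b | w
7 | t
8 | t
9 | q
9 | r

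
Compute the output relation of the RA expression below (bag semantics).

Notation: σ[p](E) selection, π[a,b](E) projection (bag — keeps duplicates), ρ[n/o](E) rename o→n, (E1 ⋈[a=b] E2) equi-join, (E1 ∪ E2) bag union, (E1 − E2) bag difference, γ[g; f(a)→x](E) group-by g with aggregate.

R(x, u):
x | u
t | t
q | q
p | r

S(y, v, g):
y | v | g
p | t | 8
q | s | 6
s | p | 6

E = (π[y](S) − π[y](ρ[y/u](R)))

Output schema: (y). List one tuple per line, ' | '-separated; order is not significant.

Subexpression sizes:
  S → 3
  π[y](S) → 3
  R → 3
  ρ[y/u](R) → 3
  π[y](ρ[y/u](R)) → 3
  (π[y](S) − π[y](ρ[y/u](R))) → 2

== RESULT ==
y
p
s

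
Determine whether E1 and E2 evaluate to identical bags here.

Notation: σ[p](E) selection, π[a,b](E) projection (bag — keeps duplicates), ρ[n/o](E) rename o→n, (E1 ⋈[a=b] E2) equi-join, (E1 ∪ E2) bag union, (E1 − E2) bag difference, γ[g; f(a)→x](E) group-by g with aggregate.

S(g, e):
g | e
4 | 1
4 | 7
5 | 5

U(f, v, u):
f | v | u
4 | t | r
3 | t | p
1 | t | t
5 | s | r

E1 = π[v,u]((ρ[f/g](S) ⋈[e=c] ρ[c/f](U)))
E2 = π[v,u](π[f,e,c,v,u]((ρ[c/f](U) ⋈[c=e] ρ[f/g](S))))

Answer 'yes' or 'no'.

E1 per-node cardinality:
  S → 3
  ρ[f/g](S) → 3
  U → 4
  ρ[c/f](U) → 4
  (ρ[f/g](S) ⋈[e=c] ρ[c/f](U)) → 2
  π[v,u]((ρ[f/g](S) ⋈[e=c] ρ[c/f](U))) → 2
E2 per-node cardinality:
  U → 4
  ρ[c/f](U) → 4
  S → 3
  ρ[f/g](S) → 3
  (ρ[c/f](U) ⋈[c=e] ρ[f/g](S)) → 2
  π[f,e,c,v,u]((ρ[c/f](U) ⋈[c=e] ρ[f/g](S))) → 2
  π[v,u](π[f,e,c,v,u]((ρ[c/f](U) ⋈[c=e] ρ[f/g](S)))) → 2

E1 and E2 produce the same multiset:
v | u
s | r
t | t

yes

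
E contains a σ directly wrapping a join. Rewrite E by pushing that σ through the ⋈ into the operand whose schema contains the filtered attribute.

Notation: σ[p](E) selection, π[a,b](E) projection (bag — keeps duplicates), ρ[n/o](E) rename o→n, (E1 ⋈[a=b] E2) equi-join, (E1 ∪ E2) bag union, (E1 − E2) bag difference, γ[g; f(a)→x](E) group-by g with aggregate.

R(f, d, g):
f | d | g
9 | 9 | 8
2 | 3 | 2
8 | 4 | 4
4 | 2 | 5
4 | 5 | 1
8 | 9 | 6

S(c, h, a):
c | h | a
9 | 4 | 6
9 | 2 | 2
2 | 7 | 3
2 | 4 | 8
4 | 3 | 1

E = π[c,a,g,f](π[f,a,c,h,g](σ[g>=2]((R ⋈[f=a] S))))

σ filters on g, owned by the left side.
E' = π[c,a,g,f](π[f,a,c,h,g]((σ[g>=2](R) ⋈[f=a] S)))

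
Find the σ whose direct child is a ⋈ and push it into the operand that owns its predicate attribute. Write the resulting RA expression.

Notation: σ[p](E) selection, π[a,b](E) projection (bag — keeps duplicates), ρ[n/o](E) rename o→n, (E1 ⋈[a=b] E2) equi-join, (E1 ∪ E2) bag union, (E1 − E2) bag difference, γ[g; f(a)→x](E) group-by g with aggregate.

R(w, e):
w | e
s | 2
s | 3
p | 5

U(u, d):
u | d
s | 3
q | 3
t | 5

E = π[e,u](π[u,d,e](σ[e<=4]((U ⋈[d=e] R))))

σ filters on e, owned by the right side.
E' = π[e,u](π[u,d,e]((U ⋈[d=e] σ[e<=4](R))))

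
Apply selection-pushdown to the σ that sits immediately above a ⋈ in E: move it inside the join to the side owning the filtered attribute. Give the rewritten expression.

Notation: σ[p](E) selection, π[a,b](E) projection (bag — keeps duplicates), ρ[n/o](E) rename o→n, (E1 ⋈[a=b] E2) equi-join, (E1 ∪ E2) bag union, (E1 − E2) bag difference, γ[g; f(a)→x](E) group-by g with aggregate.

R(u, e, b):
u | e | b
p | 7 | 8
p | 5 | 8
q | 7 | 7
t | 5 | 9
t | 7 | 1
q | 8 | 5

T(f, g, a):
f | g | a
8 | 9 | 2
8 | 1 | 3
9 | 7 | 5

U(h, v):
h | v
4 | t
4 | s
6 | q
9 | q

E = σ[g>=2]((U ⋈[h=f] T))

σ filters on g, owned by the right side.
E' = (U ⋈[h=f] σ[g>=2](T))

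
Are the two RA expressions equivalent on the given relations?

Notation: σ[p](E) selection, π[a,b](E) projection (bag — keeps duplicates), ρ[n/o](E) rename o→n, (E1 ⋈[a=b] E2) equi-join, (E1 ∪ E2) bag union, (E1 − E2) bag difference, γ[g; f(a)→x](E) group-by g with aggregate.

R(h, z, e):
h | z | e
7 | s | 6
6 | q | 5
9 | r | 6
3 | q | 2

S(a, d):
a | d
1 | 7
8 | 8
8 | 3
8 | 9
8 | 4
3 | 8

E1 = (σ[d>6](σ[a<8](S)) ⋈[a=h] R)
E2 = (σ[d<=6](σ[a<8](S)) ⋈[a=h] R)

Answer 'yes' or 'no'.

E1 per-node cardinality:
  S → 6
  σ[a<8](S) → 2
  σ[d>6](σ[a<8](S)) → 2
  R → 4
  (σ[d>6](σ[a<8](S)) ⋈[a=h] R) → 1
E2 per-node cardinality:
  S → 6
  σ[a<8](S) → 2
  σ[d<=6](σ[a<8](S)) → 0
  R → 4
  (σ[d<=6](σ[a<8](S)) ⋈[a=h] R) → 0

E1 result:
a | d | h | z | e
3 | 8 | 3 | q | 2
E2 result:
a | d | h | z | e
(0 rows)
Witness: (3, 8, 3, 'q', 2) appears 1× in E1 but 0× in E2.

no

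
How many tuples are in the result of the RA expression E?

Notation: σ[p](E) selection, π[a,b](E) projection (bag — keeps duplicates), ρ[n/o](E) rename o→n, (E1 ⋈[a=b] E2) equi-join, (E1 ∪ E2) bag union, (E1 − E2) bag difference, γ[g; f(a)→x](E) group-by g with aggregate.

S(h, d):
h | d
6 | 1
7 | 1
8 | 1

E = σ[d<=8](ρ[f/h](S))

Per-node cardinality:
  S → 3
  ρ[f/h](S) → 3
  σ[d<=8](ρ[f/h](S)) → 3

|E| = 3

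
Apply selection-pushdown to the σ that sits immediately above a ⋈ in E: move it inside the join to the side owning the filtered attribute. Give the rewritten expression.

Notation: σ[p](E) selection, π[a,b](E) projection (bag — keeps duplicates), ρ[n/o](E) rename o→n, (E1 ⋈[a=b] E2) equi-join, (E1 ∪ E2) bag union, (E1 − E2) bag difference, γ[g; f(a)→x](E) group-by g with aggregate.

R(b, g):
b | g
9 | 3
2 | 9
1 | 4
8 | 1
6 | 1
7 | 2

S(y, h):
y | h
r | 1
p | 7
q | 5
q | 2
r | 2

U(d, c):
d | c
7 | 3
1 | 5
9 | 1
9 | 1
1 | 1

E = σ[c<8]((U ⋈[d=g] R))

σ filters on c, owned by the left side.
E' = (σ[c<8](U) ⋈[d=g] R)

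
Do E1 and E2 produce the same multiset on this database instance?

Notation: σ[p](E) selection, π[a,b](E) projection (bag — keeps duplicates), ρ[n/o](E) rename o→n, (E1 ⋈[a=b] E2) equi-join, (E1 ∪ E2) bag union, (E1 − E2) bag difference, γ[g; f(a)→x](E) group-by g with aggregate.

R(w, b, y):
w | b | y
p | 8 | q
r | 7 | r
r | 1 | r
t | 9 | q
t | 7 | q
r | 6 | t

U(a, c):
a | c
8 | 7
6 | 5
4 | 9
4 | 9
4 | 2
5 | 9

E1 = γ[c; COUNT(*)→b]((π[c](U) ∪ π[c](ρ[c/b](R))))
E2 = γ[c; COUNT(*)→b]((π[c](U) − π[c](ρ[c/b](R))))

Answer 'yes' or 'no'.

E1 per-node cardinality:
  U → 6
  π[c](U) → 6
  R → 6
  ρ[c/b](R) → 6
  π[c](ρ[c/b](R)) → 6
  (π[c](U) ∪ π[c](ρ[c/b](R))) → 12
  γ[c; COUNT(*)→b]((π[c](U) ∪ π[c](ρ[c/b](R)))) → 7
E2 per-node cardinality:
  U → 6
  π[c](U) → 6
  R → 6
  ρ[c/b](R) → 6
  π[c](ρ[c/b](R)) → 6
  (π[c](U) − π[c](ρ[c/b](R))) → 4
  γ[c; COUNT(*)→b]((π[c](U) − π[c](ρ[c/b](R)))) → 3

E1 result:
c | b
1 | 1
2 | 1
5 | 1
6 | 1
7 | 3
8 | 1
9 | 4
E2 result:
c | b
2 | 1
5 | 1
9 | 2
Witness: (8, 1) appears 1× in E1 but 0× in E2.

no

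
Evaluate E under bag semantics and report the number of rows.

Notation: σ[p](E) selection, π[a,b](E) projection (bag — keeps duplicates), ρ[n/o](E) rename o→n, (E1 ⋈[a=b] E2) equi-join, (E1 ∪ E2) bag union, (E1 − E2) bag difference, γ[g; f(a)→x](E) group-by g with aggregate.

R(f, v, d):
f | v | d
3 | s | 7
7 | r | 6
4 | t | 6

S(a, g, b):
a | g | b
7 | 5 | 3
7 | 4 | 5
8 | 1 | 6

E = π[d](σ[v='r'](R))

Stepwise |·|:
  R → 3
  σ[v='r'](R) → 1
  π[d](σ[v='r'](R)) → 1

|E| = 1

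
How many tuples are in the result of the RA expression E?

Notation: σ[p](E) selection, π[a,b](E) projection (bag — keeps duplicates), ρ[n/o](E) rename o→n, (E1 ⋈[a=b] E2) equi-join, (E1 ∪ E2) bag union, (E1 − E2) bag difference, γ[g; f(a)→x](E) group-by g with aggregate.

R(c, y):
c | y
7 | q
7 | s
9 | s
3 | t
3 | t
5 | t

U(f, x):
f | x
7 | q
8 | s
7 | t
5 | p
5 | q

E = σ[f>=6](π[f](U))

Per-node cardinality:
  U → 5
  π[f](U) → 5
  σ[f>=6](π[f](U)) → 3

|E| = 3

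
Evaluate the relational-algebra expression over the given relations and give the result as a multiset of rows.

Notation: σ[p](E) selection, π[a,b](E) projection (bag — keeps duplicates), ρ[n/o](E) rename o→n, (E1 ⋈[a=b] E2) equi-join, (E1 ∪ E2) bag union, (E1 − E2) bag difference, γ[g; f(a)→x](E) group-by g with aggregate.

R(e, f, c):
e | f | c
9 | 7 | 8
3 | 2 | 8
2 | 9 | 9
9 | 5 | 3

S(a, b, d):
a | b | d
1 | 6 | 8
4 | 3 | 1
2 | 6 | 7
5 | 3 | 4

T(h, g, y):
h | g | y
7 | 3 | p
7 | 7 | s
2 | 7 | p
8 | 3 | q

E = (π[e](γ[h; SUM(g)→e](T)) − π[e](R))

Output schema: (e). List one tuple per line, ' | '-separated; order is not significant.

Row counts bottom-up:
  T → 4
  γ[h; SUM(g)→e](T) → 3
  π[e](γ[h; SUM(g)→e](T)) → 3
  R → 4
  π[e](R) → 4
  (π[e](γ[h; SUM(g)→e](T)) − π[e](R)) → 2

== RESULT ==
e
7
10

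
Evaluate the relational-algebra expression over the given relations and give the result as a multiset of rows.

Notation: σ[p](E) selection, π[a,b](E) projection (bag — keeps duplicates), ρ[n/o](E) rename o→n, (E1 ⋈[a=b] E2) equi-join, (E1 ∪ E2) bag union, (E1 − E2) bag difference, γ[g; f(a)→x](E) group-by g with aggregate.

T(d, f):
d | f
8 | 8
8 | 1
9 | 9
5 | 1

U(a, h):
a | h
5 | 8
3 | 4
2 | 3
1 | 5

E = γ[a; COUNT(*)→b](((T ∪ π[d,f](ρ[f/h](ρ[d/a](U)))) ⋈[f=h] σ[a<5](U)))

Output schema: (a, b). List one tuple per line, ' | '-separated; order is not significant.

Per-node cardinality:
  T → 4
  U → 4
  ρ[d/a](U) → 4
  ρ[f/h](ρ[d/a](U)) → 4
  π[d,f](ρ[f/h](ρ[d/a](U))) → 4
  (T ∪ π[d,f](ρ[f/h](ρ[d/a](U)))) → 8
  U → 4
  σ[a<5](U) → 3
  ((T ∪ π[d,f](ρ[f/h](ρ[d/a](U)))) ⋈[f=h] σ[a<5](U)) → 3
  γ[a; COUNT(*)→b](((T ∪ π[d,f](ρ[f/h](ρ[d/a](U)))) ⋈[f=h] σ[a<5](U))) → 3

== RESULT ==
a | b
1 | 1
2 | 1
3 | 1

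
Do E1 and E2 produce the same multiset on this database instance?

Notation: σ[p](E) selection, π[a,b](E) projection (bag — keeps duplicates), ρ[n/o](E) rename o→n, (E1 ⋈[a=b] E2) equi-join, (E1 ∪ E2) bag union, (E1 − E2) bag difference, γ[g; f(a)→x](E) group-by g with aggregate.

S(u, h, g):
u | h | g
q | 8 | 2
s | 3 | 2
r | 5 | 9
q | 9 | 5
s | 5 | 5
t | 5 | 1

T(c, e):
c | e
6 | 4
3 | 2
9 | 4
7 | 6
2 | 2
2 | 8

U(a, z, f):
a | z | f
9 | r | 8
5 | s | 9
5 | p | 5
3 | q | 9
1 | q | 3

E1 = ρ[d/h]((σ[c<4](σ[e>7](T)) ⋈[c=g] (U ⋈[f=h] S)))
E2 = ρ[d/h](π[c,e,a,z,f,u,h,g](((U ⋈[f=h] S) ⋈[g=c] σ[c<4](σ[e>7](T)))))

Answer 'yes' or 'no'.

E1 subexpression sizes:
  T → 6
  σ[e>7](T) → 1
  σ[c<4](σ[e>7](T)) → 1
  U → 5
  S → 6
  (U ⋈[f=h] S) → 7
  (σ[c<4](σ[e>7](T)) ⋈[c=g] (U ⋈[f=h] S)) → 2
  ρ[d/h]((σ[c<4](σ[e>7](T)) ⋈[c=g] (U ⋈[f=h] S))) → 2
E2 subexpression sizes:
  U → 5
  S → 6
  (U ⋈[f=h] S) → 7
  T → 6
  σ[e>7](T) → 1
  σ[c<4](σ[e>7](T)) → 1
  ((U ⋈[f=h] S) ⋈[g=c] σ[c<4](σ[e>7](T))) → 2
  π[c,e,a,z,f,u,h,g](((U ⋈[f=h] S) ⋈[g=c] σ[c<4](σ[e>7](T)))) → 2
  ρ[d/h](π[c,e,a,z,f,u,h,g](((U ⋈[f=h] S) ⋈[g=c] σ[c<4](σ[e>7](T))))) → 2

E1 and E2 produce the same multiset:
c | e | a | z | f | u | d | g
2 | 8 | 1 | q | 3 | s | 3 | 2
2 | 8 | 9 | r | 8 | q | 8 | 2

yes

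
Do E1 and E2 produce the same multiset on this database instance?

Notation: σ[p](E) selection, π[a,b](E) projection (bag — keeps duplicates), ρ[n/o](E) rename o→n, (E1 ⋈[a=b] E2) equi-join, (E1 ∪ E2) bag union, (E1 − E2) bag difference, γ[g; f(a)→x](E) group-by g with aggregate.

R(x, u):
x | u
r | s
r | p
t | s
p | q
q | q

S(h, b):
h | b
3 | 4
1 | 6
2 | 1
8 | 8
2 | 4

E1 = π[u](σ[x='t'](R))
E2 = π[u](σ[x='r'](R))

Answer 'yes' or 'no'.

E1 row counts bottom-up:
  R → 5
  σ[x='t'](R) → 1
  π[u](σ[x='t'](R)) → 1
E2 row counts bottom-up:
  R → 5
  σ[x='r'](R) → 2
  π[u](σ[x='r'](R)) → 2

E1 result:
u
s
E2 result:
u
p
s
Witness: ('p',) appears 0× in E1 but 1× in E2.

no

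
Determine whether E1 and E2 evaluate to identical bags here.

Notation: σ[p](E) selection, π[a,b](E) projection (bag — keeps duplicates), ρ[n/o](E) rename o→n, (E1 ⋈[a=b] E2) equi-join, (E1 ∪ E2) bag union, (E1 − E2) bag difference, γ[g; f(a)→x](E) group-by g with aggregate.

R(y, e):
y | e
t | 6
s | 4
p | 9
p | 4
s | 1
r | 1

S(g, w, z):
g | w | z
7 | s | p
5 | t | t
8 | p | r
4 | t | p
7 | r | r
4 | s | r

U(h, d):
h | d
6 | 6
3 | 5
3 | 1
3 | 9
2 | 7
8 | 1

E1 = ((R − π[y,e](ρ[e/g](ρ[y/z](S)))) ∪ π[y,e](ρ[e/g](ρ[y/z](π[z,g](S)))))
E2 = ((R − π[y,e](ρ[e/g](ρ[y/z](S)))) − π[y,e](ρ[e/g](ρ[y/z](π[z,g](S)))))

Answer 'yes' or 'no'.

E1 per-node cardinality:
  R → 6
  S → 6
  ρ[y/z](S) → 6
  ρ[e/g](ρ[y/z](S)) → 6
  π[y,e](ρ[e/g](ρ[y/z](S))) → 6
  (R − π[y,e](ρ[e/g](ρ[y/z](S)))) → 5
  S → 6
  π[z,g](S) → 6
  ρ[y/z](π[z,g](S)) → 6
  ρ[e/g](ρ[y/z](π[z,g](S))) → 6
  π[y,e](ρ[e/g](ρ[y/z](π[z,g](S)))) → 6
  ((R − π[y,e](ρ[e/g](ρ[y/z](S)))) ∪ π[y,e](ρ[e/g](ρ[y/z](π[z,g](S))))) → 11
E2 per-node cardinality:
  R → 6
  S → 6
  ρ[y/z](S) → 6
  ρ[e/g](ρ[y/z](S)) → 6
  π[y,e](ρ[e/g](ρ[y/z](S))) → 6
  (R − π[y,e](ρ[e/g](ρ[y/z](S)))) → 5
  S → 6
  π[z,g](S) → 6
  ρ[y/z](π[z,g](S)) → 6
  ρ[e/g](ρ[y/z](π[z,g](S))) → 6
  π[y,e](ρ[e/g](ρ[y/z](π[z,g](S)))) → 6
  ((R − π[y,e](ρ[e/g](ρ[y/z](S)))) − π[y,e](ρ[e/g](ρ[y/z](π[z,g](S))))) → 5

E1 result:
y | e
p | 4
p | 7
p | 9
r | 1
r | 4
r | 7
r | 8
s | 1
s | 4
t | 5
t | 6
E2 result:
y | e
p | 9
r | 1
s | 1
s | 4
t | 6
Witness: ('r', 7) appears 1× in E1 but 0× in E2.

no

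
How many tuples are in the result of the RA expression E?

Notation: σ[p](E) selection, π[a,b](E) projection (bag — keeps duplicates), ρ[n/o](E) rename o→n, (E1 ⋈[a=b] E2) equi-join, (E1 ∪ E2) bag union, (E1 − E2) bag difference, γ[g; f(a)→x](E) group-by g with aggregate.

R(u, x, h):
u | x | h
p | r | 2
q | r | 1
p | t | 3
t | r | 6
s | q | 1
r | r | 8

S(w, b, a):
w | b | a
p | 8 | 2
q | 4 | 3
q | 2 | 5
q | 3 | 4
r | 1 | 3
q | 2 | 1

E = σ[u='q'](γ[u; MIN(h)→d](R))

Per-node cardinality:
  R → 6
  γ[u; MIN(h)→d](R) → 5
  σ[u='q'](γ[u; MIN(h)→d](R)) → 1

|E| = 1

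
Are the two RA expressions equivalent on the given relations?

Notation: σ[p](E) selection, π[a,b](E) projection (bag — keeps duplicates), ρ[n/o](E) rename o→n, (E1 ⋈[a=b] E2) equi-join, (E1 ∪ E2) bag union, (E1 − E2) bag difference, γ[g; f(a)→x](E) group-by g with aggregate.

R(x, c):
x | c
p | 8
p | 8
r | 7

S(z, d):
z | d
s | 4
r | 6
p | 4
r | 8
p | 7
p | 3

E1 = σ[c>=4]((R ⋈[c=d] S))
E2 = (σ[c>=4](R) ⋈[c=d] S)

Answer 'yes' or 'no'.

E1 subexpression sizes:
  R → 3
  S → 6
  (R ⋈[c=d] S) → 3
  σ[c>=4]((R ⋈[c=d] S)) → 3
E2 subexpression sizes:
  R → 3
  σ[c>=4](R) → 3
  S → 6
  (σ[c>=4](R) ⋈[c=d] S) → 3

E1 and E2 produce the same multiset:
x | c | z | d
p | 8 | r | 8
p | 8 | r | 8
r | 7 | p | 7

yes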